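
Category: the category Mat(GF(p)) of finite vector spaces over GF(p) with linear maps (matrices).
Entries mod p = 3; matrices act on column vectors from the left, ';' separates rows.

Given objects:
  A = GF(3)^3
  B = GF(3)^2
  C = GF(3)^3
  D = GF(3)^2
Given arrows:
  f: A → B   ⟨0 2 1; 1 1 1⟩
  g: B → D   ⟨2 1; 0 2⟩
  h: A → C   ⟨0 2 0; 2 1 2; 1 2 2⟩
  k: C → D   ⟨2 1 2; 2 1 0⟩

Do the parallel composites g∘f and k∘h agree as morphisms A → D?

Path 1 = f;g:
  e0=⟨1,0,0⟩ f→⟨0,1⟩ g→⟨1,2⟩
  e1=⟨0,1,0⟩ f→⟨2,1⟩ g→⟨2,2⟩
  e2=⟨0,0,1⟩ f→⟨1,1⟩ g→⟨0,2⟩
  ⟦path⟧₁ = ⟨1 2 0; 2 2 2⟩
Path 2 = h;k:
  e0=⟨1,0,0⟩ h→⟨0,2,1⟩ k→⟨1,2⟩
  e1=⟨0,1,0⟩ h→⟨2,1,2⟩ k→⟨0,2⟩
  e2=⟨0,0,1⟩ h→⟨0,2,2⟩ k→⟨0,2⟩
  ⟦path⟧₂ = ⟨1 0 0; 2 2 2⟩
Equal? distinct morphisms ✗

Answer: DOES NOT COMMUTE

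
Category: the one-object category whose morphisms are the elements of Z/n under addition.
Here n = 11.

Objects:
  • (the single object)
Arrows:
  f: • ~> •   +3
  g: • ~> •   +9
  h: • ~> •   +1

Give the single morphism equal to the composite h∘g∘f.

Answer: +2

Work:
  0 +3≡3 +9≡1 +1≡2  (mod 11)
composite: +2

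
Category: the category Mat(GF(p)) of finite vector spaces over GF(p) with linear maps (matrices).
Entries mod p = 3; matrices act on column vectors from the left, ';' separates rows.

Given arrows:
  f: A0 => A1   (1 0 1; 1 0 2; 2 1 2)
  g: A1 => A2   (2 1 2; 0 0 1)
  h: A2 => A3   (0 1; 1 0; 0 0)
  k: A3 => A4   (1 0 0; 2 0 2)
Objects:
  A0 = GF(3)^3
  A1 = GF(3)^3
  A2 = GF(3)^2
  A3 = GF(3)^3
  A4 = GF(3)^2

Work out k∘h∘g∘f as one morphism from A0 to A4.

Answer: (2 1 2; 1 2 1)

Work:
  e0=⟨1,0,0⟩ f=>⟨1,1,2⟩ g=>⟨1,2⟩ h=>⟨2,1,0⟩ k=>⟨2,1⟩
  e1=⟨0,1,0⟩ f=>⟨0,0,1⟩ g=>⟨2,1⟩ h=>⟨1,2,0⟩ k=>⟨1,2⟩
  e2=⟨0,0,1⟩ f=>⟨1,2,2⟩ g=>⟨2,2⟩ h=>⟨2,2,0⟩ k=>⟨2,1⟩
composite: (2 1 2; 1 2 1)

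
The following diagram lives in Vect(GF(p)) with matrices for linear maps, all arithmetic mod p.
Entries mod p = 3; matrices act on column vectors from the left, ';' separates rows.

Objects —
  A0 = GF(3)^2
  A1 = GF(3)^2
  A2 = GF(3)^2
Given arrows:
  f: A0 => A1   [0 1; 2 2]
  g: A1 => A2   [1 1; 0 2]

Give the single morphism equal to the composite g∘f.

Answer: [2 0; 1 1]

Derivation:
  e0=(1,0) f=>(0,2) g=>(2,1)
  e1=(0,1) f=>(1,2) g=>(0,1)
⟦path⟧: [2 0; 1 1]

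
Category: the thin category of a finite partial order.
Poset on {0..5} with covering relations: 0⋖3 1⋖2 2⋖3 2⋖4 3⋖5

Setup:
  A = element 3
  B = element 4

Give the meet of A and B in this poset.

Lower bounds of A=3 and B=4: {1,2}
  1 ≤ 2
  2 ≤ 2
glb = 2

Answer: A∧B = 2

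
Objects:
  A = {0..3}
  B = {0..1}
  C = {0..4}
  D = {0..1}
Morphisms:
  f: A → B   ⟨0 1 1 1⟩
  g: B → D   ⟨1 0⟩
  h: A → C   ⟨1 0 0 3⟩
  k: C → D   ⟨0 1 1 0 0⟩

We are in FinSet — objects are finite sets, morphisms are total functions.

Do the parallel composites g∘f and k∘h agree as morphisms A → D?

Along f;g (path 1):
  0 f→0 g→1
  1 f→1 g→0
  2 f→1 g→0
  3 f→1 g→0
  composite₁ = ⟨1 0 0 0⟩
Along h;k (path 2):
  0 h→1 k→1
  1 h→0 k→0
  2 h→0 k→0
  3 h→3 k→0
  composite₂ = ⟨1 0 0 0⟩
Equal? YES — commutes

Answer: COMMUTES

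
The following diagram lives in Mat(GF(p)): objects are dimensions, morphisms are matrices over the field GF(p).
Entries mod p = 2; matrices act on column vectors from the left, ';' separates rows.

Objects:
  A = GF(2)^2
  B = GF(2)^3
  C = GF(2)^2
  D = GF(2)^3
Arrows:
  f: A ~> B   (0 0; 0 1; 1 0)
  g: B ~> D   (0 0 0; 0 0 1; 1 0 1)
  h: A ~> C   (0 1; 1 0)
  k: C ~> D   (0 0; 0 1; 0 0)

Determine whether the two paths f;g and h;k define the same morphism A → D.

Answer: DOES NOT COMMUTE

Work:
1) trace f;g:
  e0=[1,0] f~>[0,0,1] g~>[0,1,1]
  e1=[0,1] f~>[0,1,0] g~>[0,0,0]
  result₁ = (0 0; 1 0; 1 0)
2) trace h;k:
  e0=[1,0] h~>[0,1] k~>[0,1,0]
  e1=[0,1] h~>[1,0] k~>[0,0,0]
  result₂ = (0 0; 1 0; 0 0)
Equal? NO — does not commute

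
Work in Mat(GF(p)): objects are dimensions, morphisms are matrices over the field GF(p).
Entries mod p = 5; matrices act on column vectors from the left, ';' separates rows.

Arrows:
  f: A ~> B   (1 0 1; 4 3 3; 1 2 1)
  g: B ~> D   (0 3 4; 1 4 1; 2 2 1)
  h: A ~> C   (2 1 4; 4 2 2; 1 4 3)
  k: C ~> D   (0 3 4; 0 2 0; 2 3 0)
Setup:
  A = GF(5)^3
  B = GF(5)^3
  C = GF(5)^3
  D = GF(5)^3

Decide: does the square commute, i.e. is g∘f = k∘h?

1) trace f;g:
  e0=(1,0,0) f~>(1,4,1) g~>(1,3,1)
  e1=(0,1,0) f~>(0,3,2) g~>(2,4,3)
  e2=(0,0,1) f~>(1,3,1) g~>(3,4,4)
  composite₁ = (1 2 3; 3 4 4; 1 3 4)
2) trace h;k:
  e0=(1,0,0) h~>(2,4,1) k~>(1,3,1)
  e1=(0,1,0) h~>(1,2,4) k~>(2,4,3)
  e2=(0,0,1) h~>(4,2,3) k~>(3,4,4)
  composite₂ = (1 2 3; 3 4 4; 1 3 4)
Equal? YES — commutes

Answer: COMMUTES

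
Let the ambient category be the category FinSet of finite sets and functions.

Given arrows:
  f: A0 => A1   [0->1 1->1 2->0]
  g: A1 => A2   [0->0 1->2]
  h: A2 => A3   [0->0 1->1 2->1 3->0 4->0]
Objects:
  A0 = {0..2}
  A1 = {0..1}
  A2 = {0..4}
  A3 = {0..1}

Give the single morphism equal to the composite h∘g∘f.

Answer: [0->1 1->1 2->0]

Derivation:
  0 f=>1 g=>2 h=>1
  1 f=>1 g=>2 h=>1
  2 f=>0 g=>0 h=>0
composite: [0->1 1->1 2->0]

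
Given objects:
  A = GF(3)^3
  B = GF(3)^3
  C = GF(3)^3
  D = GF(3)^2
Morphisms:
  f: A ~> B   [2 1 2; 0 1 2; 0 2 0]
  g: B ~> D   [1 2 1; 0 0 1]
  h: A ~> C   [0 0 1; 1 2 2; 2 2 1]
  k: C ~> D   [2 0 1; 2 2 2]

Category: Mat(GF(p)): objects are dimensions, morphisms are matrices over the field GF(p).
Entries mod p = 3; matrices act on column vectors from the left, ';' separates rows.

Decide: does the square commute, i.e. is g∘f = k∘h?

Path 1 = f;g:
  e0=(1,0,0) f~>(2,0,0) g~>(2,0)
  e1=(0,1,0) f~>(1,1,2) g~>(2,2)
  e2=(0,0,1) f~>(2,2,0) g~>(0,0)
  composite₁ = [2 2 0; 0 2 0]
Path 2 = h;k:
  e0=(1,0,0) h~>(0,1,2) k~>(2,0)
  e1=(0,1,0) h~>(0,2,2) k~>(2,2)
  e2=(0,0,1) h~>(1,2,1) k~>(0,2)
  composite₂ = [2 2 0; 0 2 2]
Equal? NO — does not commute

Answer: DOES NOT COMMUTE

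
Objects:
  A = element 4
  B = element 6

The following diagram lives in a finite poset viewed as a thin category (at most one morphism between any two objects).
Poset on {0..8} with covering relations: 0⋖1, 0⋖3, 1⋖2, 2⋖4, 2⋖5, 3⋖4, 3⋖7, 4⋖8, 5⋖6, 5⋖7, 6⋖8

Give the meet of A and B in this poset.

Common predecessors of 4,6: {0,1,2}
  0 ≤ 2
  1 ≤ 2
  2 ≤ 2
glb = 2

Answer: A∧B = 2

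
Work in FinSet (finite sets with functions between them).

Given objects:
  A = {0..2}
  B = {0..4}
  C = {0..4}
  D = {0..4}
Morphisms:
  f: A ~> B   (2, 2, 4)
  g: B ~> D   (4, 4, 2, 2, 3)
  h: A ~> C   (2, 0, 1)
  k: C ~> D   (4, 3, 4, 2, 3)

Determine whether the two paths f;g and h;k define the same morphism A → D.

Answer: DOES NOT COMMUTE

Derivation:
Along f;g (path 1):
  0 f~>2 g~>2
  1 f~>2 g~>2
  2 f~>4 g~>3
  result₁ = (2, 2, 3)
Along h;k (path 2):
  0 h~>2 k~>4
  1 h~>0 k~>4
  2 h~>1 k~>3
  result₂ = (4, 4, 3)
Equal? NO — does not commute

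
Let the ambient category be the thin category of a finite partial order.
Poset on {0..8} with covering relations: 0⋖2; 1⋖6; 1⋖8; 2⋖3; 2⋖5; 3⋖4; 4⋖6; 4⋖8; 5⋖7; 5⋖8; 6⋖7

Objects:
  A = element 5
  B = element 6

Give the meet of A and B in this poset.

Answer: A∧B = 2

Derivation:
{x : x≤A ∧ x≤B} = {0,2}  (A=5, B=6)
  0 ≤ 2
  2 ≤ 2
glb = 2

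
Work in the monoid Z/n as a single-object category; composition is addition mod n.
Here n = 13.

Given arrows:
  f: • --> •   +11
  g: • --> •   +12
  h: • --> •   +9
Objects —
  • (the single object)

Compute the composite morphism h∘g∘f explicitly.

  0 +11≡11 +12≡10 +9≡6  (mod 13)
composite: +6

Answer: +6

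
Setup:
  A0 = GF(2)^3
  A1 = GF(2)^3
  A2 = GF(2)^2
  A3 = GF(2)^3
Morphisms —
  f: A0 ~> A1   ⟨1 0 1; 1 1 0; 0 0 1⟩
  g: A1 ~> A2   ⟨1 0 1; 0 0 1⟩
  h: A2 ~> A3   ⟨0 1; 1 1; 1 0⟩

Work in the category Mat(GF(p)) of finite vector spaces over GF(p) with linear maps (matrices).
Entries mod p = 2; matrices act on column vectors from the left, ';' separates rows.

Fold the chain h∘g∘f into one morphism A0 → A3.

Answer: ⟨0 0 1; 1 0 1; 1 0 0⟩

Derivation:
  e0=[1,0,0] f~>[1,1,0] g~>[1,0] h~>[0,1,1]
  e1=[0,1,0] f~>[0,1,0] g~>[0,0] h~>[0,0,0]
  e2=[0,0,1] f~>[1,0,1] g~>[0,1] h~>[1,1,0]
composite: ⟨0 0 1; 1 0 1; 1 0 0⟩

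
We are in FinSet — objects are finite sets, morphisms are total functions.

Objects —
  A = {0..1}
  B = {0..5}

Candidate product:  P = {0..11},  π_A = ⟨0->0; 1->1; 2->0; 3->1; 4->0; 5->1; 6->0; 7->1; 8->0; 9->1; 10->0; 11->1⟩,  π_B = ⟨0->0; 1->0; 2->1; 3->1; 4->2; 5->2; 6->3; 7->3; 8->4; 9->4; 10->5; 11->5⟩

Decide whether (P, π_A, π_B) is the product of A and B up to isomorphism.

Answer: VALID PRODUCT

Work:
|A|·|B| = 2·6 = 12;  |P| = 12
Check the pairing map k ↦ (π_A(k), π_B(k)):
  0 -> (0,0)
  1 -> (1,0)
  2 -> (0,1)
  3 -> (1,1)
  4 -> (0,2)
  5 -> (1,2)
  6 -> (0,3)
  7 -> (1,3)
  8 -> (0,4)
  9 -> (1,4)
  10 -> (0,5)
  11 -> (1,5)
distinct pairs in image: 12 / 12 needed
  → bijection onto A×B; projections well-typed.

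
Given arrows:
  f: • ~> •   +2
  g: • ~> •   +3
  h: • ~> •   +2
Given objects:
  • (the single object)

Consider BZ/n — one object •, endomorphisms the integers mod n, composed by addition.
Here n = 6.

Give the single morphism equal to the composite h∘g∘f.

Answer: +1

Trace:
  0 +2≡2 +3≡5 +2≡1  (mod 6)
composite: +1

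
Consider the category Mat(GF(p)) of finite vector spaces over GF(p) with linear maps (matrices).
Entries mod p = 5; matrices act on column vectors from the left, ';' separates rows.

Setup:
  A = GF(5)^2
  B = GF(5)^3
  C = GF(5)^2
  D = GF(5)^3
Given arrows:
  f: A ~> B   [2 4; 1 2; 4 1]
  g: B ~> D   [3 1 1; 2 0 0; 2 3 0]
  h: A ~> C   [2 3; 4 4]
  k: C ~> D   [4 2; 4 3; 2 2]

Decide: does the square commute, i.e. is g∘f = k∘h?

Answer: DOES NOT COMMUTE

Derivation:
Path 1 = f;g:
  e0=[1,0] f~>[2,1,4] g~>[1,4,2]
  e1=[0,1] f~>[4,2,1] g~>[0,3,4]
  composite₁ = [1 0; 4 3; 2 4]
Path 2 = h;k:
  e0=[1,0] h~>[2,4] k~>[1,0,2]
  e1=[0,1] h~>[3,4] k~>[0,4,4]
  composite₂ = [1 0; 0 4; 2 4]
Equal? distinct morphisms ✗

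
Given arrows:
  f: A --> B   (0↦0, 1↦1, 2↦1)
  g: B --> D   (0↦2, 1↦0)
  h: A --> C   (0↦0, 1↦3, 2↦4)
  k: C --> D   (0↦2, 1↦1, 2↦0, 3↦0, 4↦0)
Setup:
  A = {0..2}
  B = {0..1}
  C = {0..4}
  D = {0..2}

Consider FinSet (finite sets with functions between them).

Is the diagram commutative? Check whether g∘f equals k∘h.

Along f;g (path 1):
  0 f-->0 g-->2
  1 f-->1 g-->0
  2 f-->1 g-->0
  composite₁ = (0↦2, 1↦0, 2↦0)
Along h;k (path 2):
  0 h-->0 k-->2
  1 h-->3 k-->0
  2 h-->4 k-->0
  composite₂ = (0↦2, 1↦0, 2↦0)
Equal? YES — commutes

Answer: COMMUTES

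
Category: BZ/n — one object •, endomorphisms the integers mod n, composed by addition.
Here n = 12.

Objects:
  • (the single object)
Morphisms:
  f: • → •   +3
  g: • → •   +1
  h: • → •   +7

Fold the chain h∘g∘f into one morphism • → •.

  0 +3≡3 +1≡4 +7≡11  (mod 12)
⟦path⟧: +11

Answer: +11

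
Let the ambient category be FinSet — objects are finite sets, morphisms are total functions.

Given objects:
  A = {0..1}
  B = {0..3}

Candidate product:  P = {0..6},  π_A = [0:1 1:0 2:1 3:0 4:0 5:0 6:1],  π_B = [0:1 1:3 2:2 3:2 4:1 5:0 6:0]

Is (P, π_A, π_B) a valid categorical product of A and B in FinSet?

Answer: NOT A VALID PRODUCT — |P|=7 ≠ |A|·|B|=8

Trace:
|A|·|B| = 2·4 = 8;  |P| = 7
  → cardinalities differ; no bijection possible.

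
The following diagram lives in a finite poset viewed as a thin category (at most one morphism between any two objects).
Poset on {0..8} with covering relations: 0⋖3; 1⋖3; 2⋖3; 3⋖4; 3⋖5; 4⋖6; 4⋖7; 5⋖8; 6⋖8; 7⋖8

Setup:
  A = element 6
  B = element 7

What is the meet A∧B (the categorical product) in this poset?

Answer: A∧B = 4

Derivation:
Common predecessors of 6,7: {0,1,2,3,4}
  0 ⊑ 4
  1 ⊑ 4
  2 ⊑ 4
  3 ⊑ 4
  4 ⊑ 4
glb = 4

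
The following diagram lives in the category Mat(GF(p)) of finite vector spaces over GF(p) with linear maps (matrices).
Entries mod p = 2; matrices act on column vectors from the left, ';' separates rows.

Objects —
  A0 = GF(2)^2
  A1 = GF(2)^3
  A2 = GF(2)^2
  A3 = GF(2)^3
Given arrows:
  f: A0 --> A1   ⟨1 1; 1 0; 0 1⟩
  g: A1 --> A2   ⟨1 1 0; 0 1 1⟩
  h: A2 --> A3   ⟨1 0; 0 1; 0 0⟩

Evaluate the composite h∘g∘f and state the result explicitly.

  e0=[1,0] f-->[1,1,0] g-->[0,1] h-->[0,1,0]
  e1=[0,1] f-->[1,0,1] g-->[1,1] h-->[1,1,0]
result: ⟨0 1; 1 1; 0 0⟩

Answer: ⟨0 1; 1 1; 0 0⟩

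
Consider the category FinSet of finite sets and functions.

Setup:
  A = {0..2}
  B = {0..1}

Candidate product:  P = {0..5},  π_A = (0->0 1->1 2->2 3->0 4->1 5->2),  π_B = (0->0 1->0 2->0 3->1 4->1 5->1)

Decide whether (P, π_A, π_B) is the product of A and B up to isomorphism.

Answer: VALID PRODUCT

Trace:
|A|·|B| = 3·2 = 6;  |P| = 6
Check the pairing map k ↦ (π_A(k), π_B(k)):
  0 -> (0,0)
  1 -> (1,0)
  2 -> (2,0)
  3 -> (0,1)
  4 -> (1,1)
  5 -> (2,1)
distinct pairs in image: 6 / 6 needed
  → bijection onto A×B; projections well-typed.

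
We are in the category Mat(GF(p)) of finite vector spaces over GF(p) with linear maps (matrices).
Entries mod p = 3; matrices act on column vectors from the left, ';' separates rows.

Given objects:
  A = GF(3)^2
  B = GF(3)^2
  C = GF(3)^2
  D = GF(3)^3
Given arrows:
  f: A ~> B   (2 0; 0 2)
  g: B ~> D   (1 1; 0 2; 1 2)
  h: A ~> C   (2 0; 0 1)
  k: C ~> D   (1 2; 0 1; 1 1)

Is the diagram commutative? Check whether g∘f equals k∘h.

Answer: COMMUTES

Trace:
Along f;g (path 1):
  e0=[1,0] f~>[2,0] g~>[2,0,2]
  e1=[0,1] f~>[0,2] g~>[2,1,1]
  composite₁ = (2 2; 0 1; 2 1)
Along h;k (path 2):
  e0=[1,0] h~>[2,0] k~>[2,0,2]
  e1=[0,1] h~>[0,1] k~>[2,1,1]
  composite₂ = (2 2; 0 1; 2 1)
Equal? YES — commutes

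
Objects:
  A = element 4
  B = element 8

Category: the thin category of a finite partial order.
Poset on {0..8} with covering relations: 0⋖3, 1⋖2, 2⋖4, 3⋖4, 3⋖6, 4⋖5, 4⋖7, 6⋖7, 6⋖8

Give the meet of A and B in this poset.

Answer: A∧B = 3

Trace:
Common predecessors of 4,8: {0,3}
  0 ≤ 3
  3 ≤ 3
glb = 3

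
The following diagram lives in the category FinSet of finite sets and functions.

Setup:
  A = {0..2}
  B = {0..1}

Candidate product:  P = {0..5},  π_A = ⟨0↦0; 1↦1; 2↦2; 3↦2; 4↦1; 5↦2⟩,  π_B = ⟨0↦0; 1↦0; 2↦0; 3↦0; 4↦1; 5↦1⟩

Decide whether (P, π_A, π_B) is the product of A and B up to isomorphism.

|A|·|B| = 3·2 = 6;  |P| = 6
Check the pairing map k ↦ (π_A(k), π_B(k)):
  0 ↦ (0,0)
  1 ↦ (1,0)
  2 ↦ (2,0)
  3 ↦ (2,0)  ✗ repeats pair of k=2
  4 ↦ (1,1)
  5 ↦ (2,1)
distinct pairs in image: 5 / 6 needed
  → (2,0) hit at k=2 and k=3

Answer: NOT A VALID PRODUCT — duplicate pair at indices 2,3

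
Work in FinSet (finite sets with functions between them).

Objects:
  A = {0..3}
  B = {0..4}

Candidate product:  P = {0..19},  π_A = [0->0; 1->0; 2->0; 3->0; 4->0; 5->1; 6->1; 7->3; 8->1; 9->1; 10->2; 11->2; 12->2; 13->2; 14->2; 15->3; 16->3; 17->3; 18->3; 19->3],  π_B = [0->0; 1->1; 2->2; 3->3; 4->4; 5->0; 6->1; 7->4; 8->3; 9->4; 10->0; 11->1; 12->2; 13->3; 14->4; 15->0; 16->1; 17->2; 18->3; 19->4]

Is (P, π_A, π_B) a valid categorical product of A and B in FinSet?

Answer: NOT A VALID PRODUCT — duplicate pair at indices 19,7

Work:
|A|·|B| = 4·5 = 20;  |P| = 20
Check the pairing map k ↦ (π_A(k), π_B(k)):
  0 -> (0,0)
  1 -> (0,1)
  2 -> (0,2)
  3 -> (0,3)
  4 -> (0,4)
  5 -> (1,0)
  6 -> (1,1)
  7 -> (3,4)
  8 -> (1,3)
  9 -> (1,4)
  10 -> (2,0)
  11 -> (2,1)
  12 -> (2,2)
  13 -> (2,3)
  14 -> (2,4)
  15 -> (3,0)
  16 -> (3,1)
  17 -> (3,2)
  18 -> (3,3)
  19 -> (3,4)  ✗ repeats pair of k=7
distinct pairs in image: 19 / 20 needed
  → (3,4) hit at k=7 and k=19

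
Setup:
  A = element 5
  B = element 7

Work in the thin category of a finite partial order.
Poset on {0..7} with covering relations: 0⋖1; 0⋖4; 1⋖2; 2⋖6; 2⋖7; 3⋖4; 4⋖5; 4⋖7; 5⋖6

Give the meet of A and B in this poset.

Answer: A∧B = 4

Trace:
{x : x<=A ∧ x<=B} = {0,3,4}  (A=5, B=7)
  0 <= 4
  3 <= 4
  4 <= 4
glb = 4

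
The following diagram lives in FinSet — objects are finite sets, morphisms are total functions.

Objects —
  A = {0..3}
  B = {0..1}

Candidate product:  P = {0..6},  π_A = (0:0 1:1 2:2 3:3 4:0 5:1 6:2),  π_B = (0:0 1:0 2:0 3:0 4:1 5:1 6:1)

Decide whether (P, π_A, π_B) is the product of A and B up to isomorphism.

|A|·|B| = 4·2 = 8;  |P| = 7
  → cardinalities differ; no bijection possible.

Answer: NOT A VALID PRODUCT — |P|=7 ≠ |A|·|B|=8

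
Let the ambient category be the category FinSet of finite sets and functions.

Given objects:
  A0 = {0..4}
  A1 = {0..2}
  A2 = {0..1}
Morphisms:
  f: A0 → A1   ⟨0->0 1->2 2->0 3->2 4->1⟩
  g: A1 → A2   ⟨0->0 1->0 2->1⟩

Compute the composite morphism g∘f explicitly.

  0 f→0 g→0
  1 f→2 g→1
  2 f→0 g→0
  3 f→2 g→1
  4 f→1 g→0
⟦path⟧: ⟨0->0 1->1 2->0 3->1 4->0⟩

Answer: ⟨0->0 1->1 2->0 3->1 4->0⟩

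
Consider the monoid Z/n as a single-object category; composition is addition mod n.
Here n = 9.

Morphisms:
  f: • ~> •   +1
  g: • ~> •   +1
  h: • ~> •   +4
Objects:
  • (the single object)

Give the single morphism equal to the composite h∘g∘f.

  0 +1≡1 +1≡2 +4≡6  (mod 9)
result: +6

Answer: +6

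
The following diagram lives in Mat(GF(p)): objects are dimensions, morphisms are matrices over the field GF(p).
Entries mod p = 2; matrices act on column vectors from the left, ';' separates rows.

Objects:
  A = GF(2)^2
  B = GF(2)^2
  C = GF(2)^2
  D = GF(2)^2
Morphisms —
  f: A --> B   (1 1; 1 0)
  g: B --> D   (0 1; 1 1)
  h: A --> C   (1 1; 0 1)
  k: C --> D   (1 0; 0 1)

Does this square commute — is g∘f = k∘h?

Answer: DOES NOT COMMUTE

Derivation:
Path 1 = f;g:
  e0=(1,0) f-->(1,1) g-->(1,0)
  e1=(0,1) f-->(1,0) g-->(0,1)
  composite₁ = (1 0; 0 1)
Path 2 = h;k:
  e0=(1,0) h-->(1,0) k-->(1,0)
  e1=(0,1) h-->(1,1) k-->(1,1)
  composite₂ = (1 1; 0 1)
Equal? NO — does not commute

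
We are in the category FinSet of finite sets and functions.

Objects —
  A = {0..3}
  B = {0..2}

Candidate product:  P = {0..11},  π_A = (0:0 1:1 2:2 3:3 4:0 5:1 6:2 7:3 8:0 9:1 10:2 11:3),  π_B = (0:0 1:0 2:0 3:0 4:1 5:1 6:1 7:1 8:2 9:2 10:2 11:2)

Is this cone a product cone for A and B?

Answer: VALID PRODUCT

Derivation:
|A|·|B| = 4·3 = 12;  |P| = 12
Check the pairing map k ↦ (π_A(k), π_B(k)):
  0 : (0,0)
  1 : (1,0)
  2 : (2,0)
  3 : (3,0)
  4 : (0,1)
  5 : (1,1)
  6 : (2,1)
  7 : (3,1)
  8 : (0,2)
  9 : (1,2)
  10 : (2,2)
  11 : (3,2)
distinct pairs in image: 12 / 12 needed
  → bijection onto A×B; projections well-typed.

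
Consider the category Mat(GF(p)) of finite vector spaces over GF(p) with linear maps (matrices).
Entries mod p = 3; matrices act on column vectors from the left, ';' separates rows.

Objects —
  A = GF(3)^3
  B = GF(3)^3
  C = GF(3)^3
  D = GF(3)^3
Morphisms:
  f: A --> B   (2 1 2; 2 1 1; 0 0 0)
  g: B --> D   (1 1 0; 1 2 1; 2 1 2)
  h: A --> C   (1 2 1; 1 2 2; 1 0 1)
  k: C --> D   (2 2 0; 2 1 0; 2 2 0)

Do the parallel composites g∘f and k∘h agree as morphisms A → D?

Answer: DOES NOT COMMUTE

Work:
Path 1 = f;g:
  e0=[1,0,0] f-->[2,2,0] g-->[1,0,0]
  e1=[0,1,0] f-->[1,1,0] g-->[2,0,0]
  e2=[0,0,1] f-->[2,1,0] g-->[0,1,2]
  result₁ = (1 2 0; 0 0 1; 0 0 2)
Path 2 = h;k:
  e0=[1,0,0] h-->[1,1,1] k-->[1,0,1]
  e1=[0,1,0] h-->[2,2,0] k-->[2,0,2]
  e2=[0,0,1] h-->[1,2,1] k-->[0,1,0]
  result₂ = (1 2 0; 0 0 1; 1 2 0)
Equal? distinct morphisms ✗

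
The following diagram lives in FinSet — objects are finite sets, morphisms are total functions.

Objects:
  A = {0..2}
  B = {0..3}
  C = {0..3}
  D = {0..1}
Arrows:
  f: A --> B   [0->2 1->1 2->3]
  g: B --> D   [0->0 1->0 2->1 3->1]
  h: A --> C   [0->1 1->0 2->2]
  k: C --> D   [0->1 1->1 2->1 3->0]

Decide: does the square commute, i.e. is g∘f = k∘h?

Answer: DOES NOT COMMUTE

Trace:
Path 1 = f;g:
  0 f-->2 g-->1
  1 f-->1 g-->0
  2 f-->3 g-->1
  composite₁ = [0->1 1->0 2->1]
Path 2 = h;k:
  0 h-->1 k-->1
  1 h-->0 k-->1
  2 h-->2 k-->1
  composite₂ = [0->1 1->1 2->1]
Equal? distinct morphisms ✗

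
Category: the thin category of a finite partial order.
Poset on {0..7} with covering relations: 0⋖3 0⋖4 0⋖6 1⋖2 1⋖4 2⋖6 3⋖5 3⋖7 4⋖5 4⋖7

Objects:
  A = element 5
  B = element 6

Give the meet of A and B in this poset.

Lower bounds of A=5 and B=6: {0,1}
  maximal lower bounds 0 and 1 are incomparable: neither 0≤1 nor 1≤0
→ no greatest lower bound exists

Answer: NO MEET EXISTS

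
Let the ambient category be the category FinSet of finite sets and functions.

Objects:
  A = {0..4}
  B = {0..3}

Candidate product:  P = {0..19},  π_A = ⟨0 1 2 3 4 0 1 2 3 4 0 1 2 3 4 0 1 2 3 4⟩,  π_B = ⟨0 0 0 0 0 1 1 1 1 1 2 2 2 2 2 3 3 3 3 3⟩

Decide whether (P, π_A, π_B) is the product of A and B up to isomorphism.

Answer: VALID PRODUCT

Derivation:
|A|·|B| = 5·4 = 20;  |P| = 20
Check the pairing map k ↦ (π_A(k), π_B(k)):
  0 ↦ (0,0)
  1 ↦ (1,0)
  2 ↦ (2,0)
  3 ↦ (3,0)
  4 ↦ (4,0)
  5 ↦ (0,1)
  6 ↦ (1,1)
  7 ↦ (2,1)
  8 ↦ (3,1)
  9 ↦ (4,1)
  10 ↦ (0,2)
  11 ↦ (1,2)
  12 ↦ (2,2)
  13 ↦ (3,2)
  14 ↦ (4,2)
  15 ↦ (0,3)
  16 ↦ (1,3)
  17 ↦ (2,3)
  18 ↦ (3,3)
  19 ↦ (4,3)
distinct pairs in image: 20 / 20 needed
  → bijection onto A×B; projections well-typed.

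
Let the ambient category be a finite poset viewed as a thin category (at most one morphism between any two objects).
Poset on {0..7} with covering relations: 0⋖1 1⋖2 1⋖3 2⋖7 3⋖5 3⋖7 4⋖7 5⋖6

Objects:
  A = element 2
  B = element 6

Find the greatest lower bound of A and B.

Answer: A∧B = 1

Trace:
{x : x<=A ∧ x<=B} = {0,1}  (A=2, B=6)
  0 <= 1
  1 <= 1
glb = 1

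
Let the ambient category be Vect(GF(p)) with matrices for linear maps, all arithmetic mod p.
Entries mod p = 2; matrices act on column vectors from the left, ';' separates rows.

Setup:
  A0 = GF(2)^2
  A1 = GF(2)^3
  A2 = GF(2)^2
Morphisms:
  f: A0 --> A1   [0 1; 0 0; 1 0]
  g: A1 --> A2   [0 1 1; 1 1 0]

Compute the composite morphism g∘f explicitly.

  e0=⟨1,0⟩ f-->⟨0,0,1⟩ g-->⟨1,0⟩
  e1=⟨0,1⟩ f-->⟨1,0,0⟩ g-->⟨0,1⟩
composite: [1 0; 0 1]

Answer: [1 0; 0 1]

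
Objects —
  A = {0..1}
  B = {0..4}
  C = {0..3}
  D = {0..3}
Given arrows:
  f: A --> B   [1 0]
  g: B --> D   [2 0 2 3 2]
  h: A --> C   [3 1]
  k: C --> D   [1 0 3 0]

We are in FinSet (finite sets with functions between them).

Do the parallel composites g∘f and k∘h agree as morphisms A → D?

Answer: DOES NOT COMMUTE

Trace:
1) trace f;g:
  0 f-->1 g-->0
  1 f-->0 g-->2
  result₁ = [0 2]
2) trace h;k:
  0 h-->3 k-->0
  1 h-->1 k-->0
  result₂ = [0 0]
Equal? distinct morphisms ✗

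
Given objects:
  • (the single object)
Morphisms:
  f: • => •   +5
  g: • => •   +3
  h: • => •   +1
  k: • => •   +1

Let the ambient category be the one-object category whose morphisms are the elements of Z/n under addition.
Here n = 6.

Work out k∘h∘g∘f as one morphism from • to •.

Answer: +4

Work:
  0 +5≡5 +3≡2 +1≡3 +1≡4  (mod 6)
result: +4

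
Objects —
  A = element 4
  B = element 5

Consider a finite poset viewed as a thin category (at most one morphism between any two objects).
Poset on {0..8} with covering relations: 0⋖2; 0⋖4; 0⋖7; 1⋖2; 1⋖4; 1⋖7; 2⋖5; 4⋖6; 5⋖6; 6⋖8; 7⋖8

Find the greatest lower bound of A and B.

Answer: NO MEET EXISTS

Derivation:
Common predecessors of 4,5: {0,1}
  maximal lower bounds 0 and 1 are incomparable: neither 0⊑1 nor 1⊑0
→ no greatest lower bound exists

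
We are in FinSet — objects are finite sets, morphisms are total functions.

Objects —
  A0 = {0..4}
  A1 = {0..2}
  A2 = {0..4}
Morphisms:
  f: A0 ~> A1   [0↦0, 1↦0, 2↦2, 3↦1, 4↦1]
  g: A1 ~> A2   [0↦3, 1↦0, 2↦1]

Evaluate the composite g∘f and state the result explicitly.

  0 f~>0 g~>3
  1 f~>0 g~>3
  2 f~>2 g~>1
  3 f~>1 g~>0
  4 f~>1 g~>0
⟦path⟧: [0↦3, 1↦3, 2↦1, 3↦0, 4↦0]

Answer: [0↦3, 1↦3, 2↦1, 3↦0, 4↦0]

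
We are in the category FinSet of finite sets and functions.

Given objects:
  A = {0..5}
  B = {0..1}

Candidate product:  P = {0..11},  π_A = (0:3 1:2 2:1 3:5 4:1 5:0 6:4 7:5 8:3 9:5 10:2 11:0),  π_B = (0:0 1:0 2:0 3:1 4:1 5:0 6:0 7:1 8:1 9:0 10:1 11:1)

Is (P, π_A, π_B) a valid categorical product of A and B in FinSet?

|A|·|B| = 6·2 = 12;  |P| = 12
Check the pairing map k ↦ (π_A(k), π_B(k)):
  0 : (3,0)
  1 : (2,0)
  2 : (1,0)
  3 : (5,1)
  4 : (1,1)
  5 : (0,0)
  6 : (4,0)
  7 : (5,1)  ✗ repeats pair of k=3
  8 : (3,1)
  9 : (5,0)
  10 : (2,1)
  11 : (0,1)
distinct pairs in image: 11 / 12 needed
  → (5,1) hit at k=3 and k=7

Answer: NOT A VALID PRODUCT — duplicate pair at indices 7,3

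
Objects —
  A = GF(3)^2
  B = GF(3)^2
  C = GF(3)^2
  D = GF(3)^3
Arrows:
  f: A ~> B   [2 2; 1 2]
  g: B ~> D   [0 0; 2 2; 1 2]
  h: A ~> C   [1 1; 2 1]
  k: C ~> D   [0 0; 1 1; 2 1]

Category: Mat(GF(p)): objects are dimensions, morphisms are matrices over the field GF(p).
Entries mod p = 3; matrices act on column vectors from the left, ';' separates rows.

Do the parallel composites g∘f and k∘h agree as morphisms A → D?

Along f;g (path 1):
  e0=(1,0) f~>(2,1) g~>(0,0,1)
  e1=(0,1) f~>(2,2) g~>(0,2,0)
  composite₁ = [0 0; 0 2; 1 0]
Along h;k (path 2):
  e0=(1,0) h~>(1,2) k~>(0,0,1)
  e1=(0,1) h~>(1,1) k~>(0,2,0)
  composite₂ = [0 0; 0 2; 1 0]
Equal? YES — commutes

Answer: COMMUTES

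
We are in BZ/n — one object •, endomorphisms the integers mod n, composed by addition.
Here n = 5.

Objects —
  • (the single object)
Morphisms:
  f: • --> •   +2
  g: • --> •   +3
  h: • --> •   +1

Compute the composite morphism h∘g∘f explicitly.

  0 +2≡2 +3≡0 +1≡1  (mod 5)
⟦path⟧: +1

Answer: +1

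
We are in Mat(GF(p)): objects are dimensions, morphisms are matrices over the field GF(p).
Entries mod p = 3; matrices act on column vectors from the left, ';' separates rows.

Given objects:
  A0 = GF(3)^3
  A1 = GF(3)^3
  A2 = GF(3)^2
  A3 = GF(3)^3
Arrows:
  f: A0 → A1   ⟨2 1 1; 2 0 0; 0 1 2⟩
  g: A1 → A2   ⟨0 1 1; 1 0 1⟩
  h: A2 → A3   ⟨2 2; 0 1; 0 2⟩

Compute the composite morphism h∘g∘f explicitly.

  e0=(1,0,0) f→(2,2,0) g→(2,2) h→(2,2,1)
  e1=(0,1,0) f→(1,0,1) g→(1,2) h→(0,2,1)
  e2=(0,0,1) f→(1,0,2) g→(2,0) h→(1,0,0)
result: ⟨2 0 1; 2 2 0; 1 1 0⟩

Answer: ⟨2 0 1; 2 2 0; 1 1 0⟩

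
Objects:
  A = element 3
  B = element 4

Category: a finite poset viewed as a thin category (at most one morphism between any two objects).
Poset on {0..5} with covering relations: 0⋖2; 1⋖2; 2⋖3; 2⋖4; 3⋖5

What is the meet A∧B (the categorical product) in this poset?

Answer: A∧B = 2

Trace:
{x : x<=A ∧ x<=B} = {0,1,2}  (A=3, B=4)
  0 <= 2
  1 <= 2
  2 <= 2
glb = 2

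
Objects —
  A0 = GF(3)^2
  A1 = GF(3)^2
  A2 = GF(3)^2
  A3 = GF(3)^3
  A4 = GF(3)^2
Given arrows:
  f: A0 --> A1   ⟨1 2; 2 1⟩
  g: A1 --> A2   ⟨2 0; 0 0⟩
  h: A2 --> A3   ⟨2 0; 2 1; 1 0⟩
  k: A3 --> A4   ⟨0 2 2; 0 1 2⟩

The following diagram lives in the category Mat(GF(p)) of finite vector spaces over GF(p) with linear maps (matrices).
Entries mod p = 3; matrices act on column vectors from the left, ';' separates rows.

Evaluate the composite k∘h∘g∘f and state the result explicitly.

Answer: ⟨0 0; 2 1⟩

Derivation:
  e0=(1,0) f-->(1,2) g-->(2,0) h-->(1,1,2) k-->(0,2)
  e1=(0,1) f-->(2,1) g-->(1,0) h-->(2,2,1) k-->(0,1)
composite: ⟨0 0; 2 1⟩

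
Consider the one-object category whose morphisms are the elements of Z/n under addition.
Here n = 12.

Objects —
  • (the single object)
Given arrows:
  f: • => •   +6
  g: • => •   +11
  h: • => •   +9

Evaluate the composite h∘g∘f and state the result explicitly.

Answer: +2

Work:
  0 +6≡6 +11≡5 +9≡2  (mod 12)
⟦path⟧: +2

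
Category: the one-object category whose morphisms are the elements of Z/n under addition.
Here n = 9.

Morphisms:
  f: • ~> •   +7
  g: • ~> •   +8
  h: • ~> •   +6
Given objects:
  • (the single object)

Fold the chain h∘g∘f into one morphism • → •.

Answer: +3

Derivation:
  0 +7≡7 +8≡6 +6≡3  (mod 9)
composite: +3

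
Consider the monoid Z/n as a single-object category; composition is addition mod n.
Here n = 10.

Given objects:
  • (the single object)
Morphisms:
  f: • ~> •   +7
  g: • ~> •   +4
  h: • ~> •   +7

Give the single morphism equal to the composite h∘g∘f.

  0 +7≡7 +4≡1 +7≡8  (mod 10)
result: +8

Answer: +8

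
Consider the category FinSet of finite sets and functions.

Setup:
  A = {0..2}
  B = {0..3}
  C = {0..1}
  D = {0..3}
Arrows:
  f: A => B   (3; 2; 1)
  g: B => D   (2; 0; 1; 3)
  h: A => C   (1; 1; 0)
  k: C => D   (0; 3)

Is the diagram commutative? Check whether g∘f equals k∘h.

Answer: DOES NOT COMMUTE

Trace:
Path 1 = f;g:
  0 f=>3 g=>3
  1 f=>2 g=>1
  2 f=>1 g=>0
  ⟦path⟧₁ = (3; 1; 0)
Path 2 = h;k:
  0 h=>1 k=>3
  1 h=>1 k=>3
  2 h=>0 k=>0
  ⟦path⟧₂ = (3; 3; 0)
Equal? distinct morphisms ✗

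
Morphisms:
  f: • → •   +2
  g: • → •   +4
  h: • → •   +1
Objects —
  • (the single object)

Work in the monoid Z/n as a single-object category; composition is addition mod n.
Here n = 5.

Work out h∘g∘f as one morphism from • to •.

  0 +2≡2 +4≡1 +1≡2  (mod 5)
composite: +2

Answer: +2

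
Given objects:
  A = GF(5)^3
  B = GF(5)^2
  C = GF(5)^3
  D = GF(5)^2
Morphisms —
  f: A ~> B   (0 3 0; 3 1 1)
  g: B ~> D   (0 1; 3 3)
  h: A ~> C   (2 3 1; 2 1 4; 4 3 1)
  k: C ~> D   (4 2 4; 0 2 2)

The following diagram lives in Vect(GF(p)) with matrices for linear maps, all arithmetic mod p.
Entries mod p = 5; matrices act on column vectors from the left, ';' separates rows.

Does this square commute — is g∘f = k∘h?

1) trace f;g:
  e0=⟨1,0,0⟩ f~>⟨0,3⟩ g~>⟨3,4⟩
  e1=⟨0,1,0⟩ f~>⟨3,1⟩ g~>⟨1,2⟩
  e2=⟨0,0,1⟩ f~>⟨0,1⟩ g~>⟨1,3⟩
  ⟦path⟧₁ = (3 1 1; 4 2 3)
2) trace h;k:
  e0=⟨1,0,0⟩ h~>⟨2,2,4⟩ k~>⟨3,2⟩
  e1=⟨0,1,0⟩ h~>⟨3,1,3⟩ k~>⟨1,3⟩
  e2=⟨0,0,1⟩ h~>⟨1,4,1⟩ k~>⟨1,0⟩
  ⟦path⟧₂ = (3 1 1; 2 3 0)
Equal? NO — does not commute

Answer: DOES NOT COMMUTE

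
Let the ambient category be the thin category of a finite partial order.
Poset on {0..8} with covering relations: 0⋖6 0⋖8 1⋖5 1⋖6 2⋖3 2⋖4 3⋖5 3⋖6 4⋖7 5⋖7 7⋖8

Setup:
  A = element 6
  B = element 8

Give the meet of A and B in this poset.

Common predecessors of 6,8: {0,1,2,3}
  maximal lower bounds 0 and 1 are incomparable: neither 0⊑1 nor 1⊑0
→ no greatest lower bound exists

Answer: NO MEET EXISTS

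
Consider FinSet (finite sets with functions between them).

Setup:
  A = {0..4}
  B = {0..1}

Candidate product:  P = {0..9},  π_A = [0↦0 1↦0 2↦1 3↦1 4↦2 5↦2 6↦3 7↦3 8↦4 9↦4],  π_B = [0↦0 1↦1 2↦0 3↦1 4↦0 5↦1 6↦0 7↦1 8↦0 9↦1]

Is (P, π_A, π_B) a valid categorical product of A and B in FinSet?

Answer: VALID PRODUCT

Work:
|A|·|B| = 5·2 = 10;  |P| = 10
Check the pairing map k ↦ (π_A(k), π_B(k)):
  0 ↦ (0,0)
  1 ↦ (0,1)
  2 ↦ (1,0)
  3 ↦ (1,1)
  4 ↦ (2,0)
  5 ↦ (2,1)
  6 ↦ (3,0)
  7 ↦ (3,1)
  8 ↦ (4,0)
  9 ↦ (4,1)
distinct pairs in image: 10 / 10 needed
  → bijection onto A×B; projections well-typed.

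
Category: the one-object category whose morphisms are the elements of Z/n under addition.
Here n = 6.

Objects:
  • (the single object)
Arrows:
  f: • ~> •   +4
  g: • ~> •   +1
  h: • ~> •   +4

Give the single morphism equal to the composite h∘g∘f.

Answer: +3

Derivation:
  0 +4≡4 +1≡5 +4≡3  (mod 6)
composite: +3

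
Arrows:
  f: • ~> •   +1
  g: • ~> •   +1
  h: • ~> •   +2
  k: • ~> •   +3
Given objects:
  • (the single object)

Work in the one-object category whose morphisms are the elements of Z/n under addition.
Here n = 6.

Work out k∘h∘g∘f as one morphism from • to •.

Answer: +1

Work:
  0 +1≡1 +1≡2 +2≡4 +3≡1  (mod 6)
result: +1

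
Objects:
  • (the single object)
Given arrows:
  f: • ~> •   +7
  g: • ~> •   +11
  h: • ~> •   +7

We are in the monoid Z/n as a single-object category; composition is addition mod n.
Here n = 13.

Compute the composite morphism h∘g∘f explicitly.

Answer: +12

Work:
  0 +7≡7 +11≡5 +7≡12  (mod 13)
result: +12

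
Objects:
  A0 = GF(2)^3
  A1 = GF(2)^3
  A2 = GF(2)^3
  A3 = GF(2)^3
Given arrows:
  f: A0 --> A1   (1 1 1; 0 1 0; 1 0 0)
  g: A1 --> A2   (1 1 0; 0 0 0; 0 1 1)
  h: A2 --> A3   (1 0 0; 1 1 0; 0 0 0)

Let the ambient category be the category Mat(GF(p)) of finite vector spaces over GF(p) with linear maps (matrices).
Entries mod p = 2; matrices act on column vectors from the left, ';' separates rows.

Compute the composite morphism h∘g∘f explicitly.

Answer: (1 0 1; 1 0 1; 0 0 0)

Work:
  e0=[1,0,0] f-->[1,0,1] g-->[1,0,1] h-->[1,1,0]
  e1=[0,1,0] f-->[1,1,0] g-->[0,0,1] h-->[0,0,0]
  e2=[0,0,1] f-->[1,0,0] g-->[1,0,0] h-->[1,1,0]
result: (1 0 1; 1 0 1; 0 0 0)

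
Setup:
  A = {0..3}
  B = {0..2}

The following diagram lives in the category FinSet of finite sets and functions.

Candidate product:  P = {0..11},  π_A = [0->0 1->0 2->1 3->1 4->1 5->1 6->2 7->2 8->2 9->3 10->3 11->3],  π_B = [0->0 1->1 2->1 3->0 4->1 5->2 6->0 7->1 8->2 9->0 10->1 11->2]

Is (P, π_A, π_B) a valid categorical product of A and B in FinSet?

Answer: NOT A VALID PRODUCT — duplicate pair at indices 4,2

Work:
|A|·|B| = 4·3 = 12;  |P| = 12
Check the pairing map k ↦ (π_A(k), π_B(k)):
  0 -> (0,0)
  1 -> (0,1)
  2 -> (1,1)
  3 -> (1,0)
  4 -> (1,1)  ✗ repeats pair of k=2
  5 -> (1,2)
  6 -> (2,0)
  7 -> (2,1)
  8 -> (2,2)
  9 -> (3,0)
  10 -> (3,1)
  11 -> (3,2)
distinct pairs in image: 11 / 12 needed
  → (1,1) hit at k=2 and k=4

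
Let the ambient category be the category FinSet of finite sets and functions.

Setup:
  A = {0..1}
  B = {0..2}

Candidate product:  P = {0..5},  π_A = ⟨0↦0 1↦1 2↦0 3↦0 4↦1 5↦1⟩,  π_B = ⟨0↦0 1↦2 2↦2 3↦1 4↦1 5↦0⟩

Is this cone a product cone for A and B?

Answer: VALID PRODUCT

Work:
|A|·|B| = 2·3 = 6;  |P| = 6
Check the pairing map k ↦ (π_A(k), π_B(k)):
  0 ↦ (0,0)
  1 ↦ (1,2)
  2 ↦ (0,2)
  3 ↦ (0,1)
  4 ↦ (1,1)
  5 ↦ (1,0)
distinct pairs in image: 6 / 6 needed
  → bijection onto A×B; projections well-typed.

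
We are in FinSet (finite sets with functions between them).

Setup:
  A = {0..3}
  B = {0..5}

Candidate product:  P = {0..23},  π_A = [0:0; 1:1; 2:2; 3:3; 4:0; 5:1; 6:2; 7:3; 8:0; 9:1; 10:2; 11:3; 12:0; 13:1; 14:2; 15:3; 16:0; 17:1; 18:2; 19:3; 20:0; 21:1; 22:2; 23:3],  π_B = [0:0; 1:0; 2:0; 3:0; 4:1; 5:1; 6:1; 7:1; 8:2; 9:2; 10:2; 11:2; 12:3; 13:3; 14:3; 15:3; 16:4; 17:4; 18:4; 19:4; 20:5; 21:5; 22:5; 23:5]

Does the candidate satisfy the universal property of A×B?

Answer: VALID PRODUCT

Trace:
|A|·|B| = 4·6 = 24;  |P| = 24
Check the pairing map k ↦ (π_A(k), π_B(k)):
  0 : (0,0)
  1 : (1,0)
  2 : (2,0)
  3 : (3,0)
  4 : (0,1)
  5 : (1,1)
  6 : (2,1)
  7 : (3,1)
  8 : (0,2)
  9 : (1,2)
  10 : (2,2)
  11 : (3,2)
  12 : (0,3)
  13 : (1,3)
  14 : (2,3)
  15 : (3,3)
  16 : (0,4)
  17 : (1,4)
  18 : (2,4)
  19 : (3,4)
  20 : (0,5)
  21 : (1,5)
  22 : (2,5)
  23 : (3,5)
distinct pairs in image: 24 / 24 needed
  → bijection onto A×B; projections well-typed.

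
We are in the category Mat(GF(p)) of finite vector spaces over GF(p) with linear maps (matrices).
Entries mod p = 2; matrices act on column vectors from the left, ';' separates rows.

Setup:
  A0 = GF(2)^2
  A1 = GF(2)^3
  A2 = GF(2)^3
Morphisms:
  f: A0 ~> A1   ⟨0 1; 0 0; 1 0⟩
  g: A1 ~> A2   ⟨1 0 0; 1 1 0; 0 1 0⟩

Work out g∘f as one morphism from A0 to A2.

  e0=(1,0) f~>(0,0,1) g~>(0,0,0)
  e1=(0,1) f~>(1,0,0) g~>(1,1,0)
composite: ⟨0 1; 0 1; 0 0⟩

Answer: ⟨0 1; 0 1; 0 0⟩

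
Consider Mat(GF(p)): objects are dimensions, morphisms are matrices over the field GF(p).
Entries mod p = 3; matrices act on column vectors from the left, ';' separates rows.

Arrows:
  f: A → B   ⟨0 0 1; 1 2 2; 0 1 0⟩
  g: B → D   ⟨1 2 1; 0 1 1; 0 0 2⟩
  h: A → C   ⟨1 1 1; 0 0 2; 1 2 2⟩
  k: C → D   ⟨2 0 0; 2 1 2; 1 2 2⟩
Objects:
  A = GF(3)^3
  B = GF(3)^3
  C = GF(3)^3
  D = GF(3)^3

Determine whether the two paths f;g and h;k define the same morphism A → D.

Along f;g (path 1):
  e0=⟨1,0,0⟩ f→⟨0,1,0⟩ g→⟨2,1,0⟩
  e1=⟨0,1,0⟩ f→⟨0,2,1⟩ g→⟨2,0,2⟩
  e2=⟨0,0,1⟩ f→⟨1,2,0⟩ g→⟨2,2,0⟩
  ⟦path⟧₁ = ⟨2 2 2; 1 0 2; 0 2 0⟩
Along h;k (path 2):
  e0=⟨1,0,0⟩ h→⟨1,0,1⟩ k→⟨2,1,0⟩
  e1=⟨0,1,0⟩ h→⟨1,0,2⟩ k→⟨2,0,2⟩
  e2=⟨0,0,1⟩ h→⟨1,2,2⟩ k→⟨2,2,0⟩
  ⟦path⟧₂ = ⟨2 2 2; 1 0 2; 0 2 0⟩
Equal? equal; square commutes

Answer: COMMUTES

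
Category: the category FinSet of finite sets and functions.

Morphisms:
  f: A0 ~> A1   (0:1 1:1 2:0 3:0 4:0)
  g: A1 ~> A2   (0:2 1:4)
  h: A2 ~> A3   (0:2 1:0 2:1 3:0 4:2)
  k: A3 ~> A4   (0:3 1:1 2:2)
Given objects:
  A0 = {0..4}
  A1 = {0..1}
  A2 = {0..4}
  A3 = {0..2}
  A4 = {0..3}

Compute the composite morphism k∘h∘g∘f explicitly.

  0 f~>1 g~>4 h~>2 k~>2
  1 f~>1 g~>4 h~>2 k~>2
  2 f~>0 g~>2 h~>1 k~>1
  3 f~>0 g~>2 h~>1 k~>1
  4 f~>0 g~>2 h~>1 k~>1
composite: (0:2 1:2 2:1 3:1 4:1)

Answer: (0:2 1:2 2:1 3:1 4:1)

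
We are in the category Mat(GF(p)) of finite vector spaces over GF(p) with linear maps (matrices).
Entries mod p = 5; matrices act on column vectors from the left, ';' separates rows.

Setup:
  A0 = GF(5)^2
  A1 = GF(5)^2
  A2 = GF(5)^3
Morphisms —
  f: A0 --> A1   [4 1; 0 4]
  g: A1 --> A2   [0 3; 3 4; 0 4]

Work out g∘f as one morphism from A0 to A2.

  e0=[1,0] f-->[4,0] g-->[0,2,0]
  e1=[0,1] f-->[1,4] g-->[2,4,1]
composite: [0 2; 2 4; 0 1]

Answer: [0 2; 2 4; 0 1]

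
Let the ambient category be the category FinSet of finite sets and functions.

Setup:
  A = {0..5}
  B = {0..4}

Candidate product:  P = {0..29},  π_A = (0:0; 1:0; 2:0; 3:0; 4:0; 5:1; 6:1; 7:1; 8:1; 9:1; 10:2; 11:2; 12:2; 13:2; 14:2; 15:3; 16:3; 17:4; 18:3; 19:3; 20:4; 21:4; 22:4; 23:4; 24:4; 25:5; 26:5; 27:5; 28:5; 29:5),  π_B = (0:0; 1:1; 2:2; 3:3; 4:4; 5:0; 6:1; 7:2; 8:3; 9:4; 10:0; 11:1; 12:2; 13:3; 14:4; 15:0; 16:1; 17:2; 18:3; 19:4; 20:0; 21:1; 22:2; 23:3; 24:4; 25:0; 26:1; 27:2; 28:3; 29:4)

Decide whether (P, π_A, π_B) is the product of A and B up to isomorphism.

|A|·|B| = 6·5 = 30;  |P| = 30
Check the pairing map k ↦ (π_A(k), π_B(k)):
  0 : (0,0)
  1 : (0,1)
  2 : (0,2)
  3 : (0,3)
  4 : (0,4)
  5 : (1,0)
  6 : (1,1)
  7 : (1,2)
  8 : (1,3)
  9 : (1,4)
  10 : (2,0)
  11 : (2,1)
  12 : (2,2)
  13 : (2,3)
  14 : (2,4)
  15 : (3,0)
  16 : (3,1)
  17 : (4,2)
  18 : (3,3)
  19 : (3,4)
  20 : (4,0)
  21 : (4,1)
  22 : (4,2)  ✗ repeats pair of k=17
  23 : (4,3)
  24 : (4,4)
  25 : (5,0)
  26 : (5,1)
  27 : (5,2)
  28 : (5,3)
  29 : (5,4)
distinct pairs in image: 29 / 30 needed
  → (4,2) hit at k=17 and k=22

Answer: NOT A VALID PRODUCT — duplicate pair at indices 22,17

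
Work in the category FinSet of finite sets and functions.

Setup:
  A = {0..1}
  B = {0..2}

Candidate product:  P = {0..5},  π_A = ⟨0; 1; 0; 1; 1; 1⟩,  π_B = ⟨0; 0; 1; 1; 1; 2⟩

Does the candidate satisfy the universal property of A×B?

Answer: NOT A VALID PRODUCT — duplicate pair at indices 3,4

Work:
|A|·|B| = 2·3 = 6;  |P| = 6
Check the pairing map k ↦ (π_A(k), π_B(k)):
  0 ↦ (0,0)
  1 ↦ (1,0)
  2 ↦ (0,1)
  3 ↦ (1,1)
  4 ↦ (1,1)  ✗ repeats pair of k=3
  5 ↦ (1,2)
distinct pairs in image: 5 / 6 needed
  → (1,1) hit at k=3 and k=4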